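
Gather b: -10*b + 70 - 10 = 60 - 10*b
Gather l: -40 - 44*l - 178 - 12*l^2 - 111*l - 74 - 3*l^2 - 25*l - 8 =-15*l^2 - 180*l - 300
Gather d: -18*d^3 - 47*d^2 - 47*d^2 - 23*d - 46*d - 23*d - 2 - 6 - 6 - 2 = -18*d^3 - 94*d^2 - 92*d - 16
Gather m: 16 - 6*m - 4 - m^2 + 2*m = -m^2 - 4*m + 12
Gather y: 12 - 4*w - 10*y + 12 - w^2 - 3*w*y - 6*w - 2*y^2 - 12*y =-w^2 - 10*w - 2*y^2 + y*(-3*w - 22) + 24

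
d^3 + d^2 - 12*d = d*(d - 3)*(d + 4)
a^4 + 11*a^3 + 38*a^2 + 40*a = a*(a + 2)*(a + 4)*(a + 5)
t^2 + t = t*(t + 1)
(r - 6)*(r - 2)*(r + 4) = r^3 - 4*r^2 - 20*r + 48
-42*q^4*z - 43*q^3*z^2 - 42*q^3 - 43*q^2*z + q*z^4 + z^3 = (-7*q + z)*(q + z)*(6*q + z)*(q*z + 1)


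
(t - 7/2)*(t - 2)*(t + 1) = t^3 - 9*t^2/2 + 3*t/2 + 7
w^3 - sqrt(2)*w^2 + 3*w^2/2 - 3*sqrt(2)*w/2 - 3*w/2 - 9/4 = (w + 3/2)*(w - 3*sqrt(2)/2)*(w + sqrt(2)/2)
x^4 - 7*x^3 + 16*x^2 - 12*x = x*(x - 3)*(x - 2)^2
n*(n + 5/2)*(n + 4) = n^3 + 13*n^2/2 + 10*n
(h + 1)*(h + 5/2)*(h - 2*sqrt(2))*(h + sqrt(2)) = h^4 - sqrt(2)*h^3 + 7*h^3/2 - 7*sqrt(2)*h^2/2 - 3*h^2/2 - 14*h - 5*sqrt(2)*h/2 - 10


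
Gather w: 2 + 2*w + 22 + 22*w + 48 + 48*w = 72*w + 72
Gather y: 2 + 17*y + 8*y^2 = 8*y^2 + 17*y + 2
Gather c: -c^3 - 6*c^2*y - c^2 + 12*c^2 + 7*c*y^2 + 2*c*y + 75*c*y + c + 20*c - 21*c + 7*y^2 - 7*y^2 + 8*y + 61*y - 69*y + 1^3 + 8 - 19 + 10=-c^3 + c^2*(11 - 6*y) + c*(7*y^2 + 77*y)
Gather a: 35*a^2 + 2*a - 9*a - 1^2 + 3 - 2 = 35*a^2 - 7*a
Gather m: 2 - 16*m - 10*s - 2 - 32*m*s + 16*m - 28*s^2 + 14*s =-32*m*s - 28*s^2 + 4*s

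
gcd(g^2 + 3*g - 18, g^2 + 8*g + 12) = g + 6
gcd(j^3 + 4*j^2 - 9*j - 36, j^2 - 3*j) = j - 3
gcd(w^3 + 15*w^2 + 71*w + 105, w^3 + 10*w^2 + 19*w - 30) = w + 5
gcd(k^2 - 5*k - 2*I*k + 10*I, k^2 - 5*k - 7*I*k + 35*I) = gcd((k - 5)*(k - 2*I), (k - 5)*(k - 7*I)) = k - 5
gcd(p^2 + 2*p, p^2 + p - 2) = p + 2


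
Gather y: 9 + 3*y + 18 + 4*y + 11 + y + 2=8*y + 40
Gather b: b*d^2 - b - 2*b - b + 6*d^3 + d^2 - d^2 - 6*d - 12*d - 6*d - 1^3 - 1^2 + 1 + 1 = b*(d^2 - 4) + 6*d^3 - 24*d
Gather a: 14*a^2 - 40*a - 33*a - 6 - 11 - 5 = 14*a^2 - 73*a - 22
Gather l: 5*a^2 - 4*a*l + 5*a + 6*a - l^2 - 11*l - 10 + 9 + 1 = 5*a^2 + 11*a - l^2 + l*(-4*a - 11)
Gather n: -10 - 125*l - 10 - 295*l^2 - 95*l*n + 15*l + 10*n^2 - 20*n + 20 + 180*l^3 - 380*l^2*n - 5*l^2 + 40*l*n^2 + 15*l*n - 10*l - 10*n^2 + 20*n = 180*l^3 - 300*l^2 + 40*l*n^2 - 120*l + n*(-380*l^2 - 80*l)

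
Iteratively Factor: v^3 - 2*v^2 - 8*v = (v - 4)*(v^2 + 2*v) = (v - 4)*(v + 2)*(v)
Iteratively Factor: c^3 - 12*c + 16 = (c + 4)*(c^2 - 4*c + 4) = (c - 2)*(c + 4)*(c - 2)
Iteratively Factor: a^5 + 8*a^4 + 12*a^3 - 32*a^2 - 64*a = (a + 4)*(a^4 + 4*a^3 - 4*a^2 - 16*a) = a*(a + 4)*(a^3 + 4*a^2 - 4*a - 16) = a*(a + 2)*(a + 4)*(a^2 + 2*a - 8) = a*(a + 2)*(a + 4)^2*(a - 2)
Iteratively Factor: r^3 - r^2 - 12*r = (r + 3)*(r^2 - 4*r) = r*(r + 3)*(r - 4)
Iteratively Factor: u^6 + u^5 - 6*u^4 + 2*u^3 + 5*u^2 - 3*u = (u - 1)*(u^5 + 2*u^4 - 4*u^3 - 2*u^2 + 3*u) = u*(u - 1)*(u^4 + 2*u^3 - 4*u^2 - 2*u + 3) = u*(u - 1)^2*(u^3 + 3*u^2 - u - 3) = u*(u - 1)^2*(u + 1)*(u^2 + 2*u - 3) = u*(u - 1)^2*(u + 1)*(u + 3)*(u - 1)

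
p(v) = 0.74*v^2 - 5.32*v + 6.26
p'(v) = 1.48*v - 5.32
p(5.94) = 0.77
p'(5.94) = 3.47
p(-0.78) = 10.86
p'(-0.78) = -6.47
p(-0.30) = 7.92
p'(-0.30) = -5.76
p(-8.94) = 112.96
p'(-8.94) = -18.55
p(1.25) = 0.77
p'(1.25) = -3.47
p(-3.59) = 34.90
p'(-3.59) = -10.63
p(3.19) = -3.18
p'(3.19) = -0.60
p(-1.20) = 13.71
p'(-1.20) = -7.10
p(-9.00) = 114.08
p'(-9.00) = -18.64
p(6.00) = 0.98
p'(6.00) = 3.56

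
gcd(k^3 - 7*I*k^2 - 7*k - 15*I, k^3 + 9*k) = k - 3*I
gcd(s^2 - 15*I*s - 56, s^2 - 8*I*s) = s - 8*I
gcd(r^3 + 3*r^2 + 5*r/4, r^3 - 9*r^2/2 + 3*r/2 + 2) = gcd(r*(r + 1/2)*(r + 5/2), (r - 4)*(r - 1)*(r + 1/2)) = r + 1/2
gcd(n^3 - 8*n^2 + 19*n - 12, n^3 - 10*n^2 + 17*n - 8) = n - 1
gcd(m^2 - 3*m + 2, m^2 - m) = m - 1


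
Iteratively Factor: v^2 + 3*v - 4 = (v + 4)*(v - 1)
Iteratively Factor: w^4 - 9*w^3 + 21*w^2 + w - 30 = (w - 2)*(w^3 - 7*w^2 + 7*w + 15) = (w - 5)*(w - 2)*(w^2 - 2*w - 3) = (w - 5)*(w - 2)*(w + 1)*(w - 3)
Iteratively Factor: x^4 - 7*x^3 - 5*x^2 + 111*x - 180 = (x - 3)*(x^3 - 4*x^2 - 17*x + 60) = (x - 3)*(x + 4)*(x^2 - 8*x + 15) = (x - 3)^2*(x + 4)*(x - 5)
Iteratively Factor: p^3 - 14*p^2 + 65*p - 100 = (p - 5)*(p^2 - 9*p + 20) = (p - 5)^2*(p - 4)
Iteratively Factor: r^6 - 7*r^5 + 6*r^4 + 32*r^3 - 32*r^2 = (r)*(r^5 - 7*r^4 + 6*r^3 + 32*r^2 - 32*r) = r^2*(r^4 - 7*r^3 + 6*r^2 + 32*r - 32) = r^2*(r - 4)*(r^3 - 3*r^2 - 6*r + 8) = r^2*(r - 4)*(r - 1)*(r^2 - 2*r - 8) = r^2*(r - 4)^2*(r - 1)*(r + 2)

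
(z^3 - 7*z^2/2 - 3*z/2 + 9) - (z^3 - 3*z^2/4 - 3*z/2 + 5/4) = 31/4 - 11*z^2/4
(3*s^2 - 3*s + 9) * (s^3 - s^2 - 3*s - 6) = 3*s^5 - 6*s^4 + 3*s^3 - 18*s^2 - 9*s - 54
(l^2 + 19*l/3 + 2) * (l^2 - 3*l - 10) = l^4 + 10*l^3/3 - 27*l^2 - 208*l/3 - 20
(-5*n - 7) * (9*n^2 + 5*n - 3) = -45*n^3 - 88*n^2 - 20*n + 21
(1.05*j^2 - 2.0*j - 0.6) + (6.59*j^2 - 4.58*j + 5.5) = 7.64*j^2 - 6.58*j + 4.9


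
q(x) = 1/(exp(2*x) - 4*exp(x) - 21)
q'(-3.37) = 0.00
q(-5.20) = -0.05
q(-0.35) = -0.04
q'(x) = (-2*exp(2*x) + 4*exp(x))/(exp(2*x) - 4*exp(x) - 21)^2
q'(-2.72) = 0.00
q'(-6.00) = 0.00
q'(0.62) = 0.00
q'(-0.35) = 0.00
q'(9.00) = 0.00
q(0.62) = -0.04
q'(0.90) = -0.00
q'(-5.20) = 0.00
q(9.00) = 0.00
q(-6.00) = -0.05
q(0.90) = -0.04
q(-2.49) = -0.05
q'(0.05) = 0.00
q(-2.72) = -0.05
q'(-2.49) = 0.00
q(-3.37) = -0.05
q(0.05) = -0.04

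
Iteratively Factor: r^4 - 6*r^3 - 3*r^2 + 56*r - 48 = (r - 4)*(r^3 - 2*r^2 - 11*r + 12) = (r - 4)*(r - 1)*(r^2 - r - 12) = (r - 4)^2*(r - 1)*(r + 3)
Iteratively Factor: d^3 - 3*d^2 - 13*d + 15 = (d + 3)*(d^2 - 6*d + 5) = (d - 1)*(d + 3)*(d - 5)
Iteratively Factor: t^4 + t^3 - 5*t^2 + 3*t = (t)*(t^3 + t^2 - 5*t + 3) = t*(t - 1)*(t^2 + 2*t - 3) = t*(t - 1)^2*(t + 3)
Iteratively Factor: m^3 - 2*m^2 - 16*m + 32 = (m - 4)*(m^2 + 2*m - 8) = (m - 4)*(m + 4)*(m - 2)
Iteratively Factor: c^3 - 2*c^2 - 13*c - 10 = (c + 2)*(c^2 - 4*c - 5) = (c + 1)*(c + 2)*(c - 5)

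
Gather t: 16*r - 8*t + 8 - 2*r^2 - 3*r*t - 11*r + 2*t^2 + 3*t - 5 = -2*r^2 + 5*r + 2*t^2 + t*(-3*r - 5) + 3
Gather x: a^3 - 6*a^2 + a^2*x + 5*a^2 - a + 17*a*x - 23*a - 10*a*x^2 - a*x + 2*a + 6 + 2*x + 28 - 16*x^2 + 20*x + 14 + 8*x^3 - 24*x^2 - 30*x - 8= a^3 - a^2 - 22*a + 8*x^3 + x^2*(-10*a - 40) + x*(a^2 + 16*a - 8) + 40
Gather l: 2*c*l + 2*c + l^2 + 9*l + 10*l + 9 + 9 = 2*c + l^2 + l*(2*c + 19) + 18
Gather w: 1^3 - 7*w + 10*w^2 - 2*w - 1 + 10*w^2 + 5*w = 20*w^2 - 4*w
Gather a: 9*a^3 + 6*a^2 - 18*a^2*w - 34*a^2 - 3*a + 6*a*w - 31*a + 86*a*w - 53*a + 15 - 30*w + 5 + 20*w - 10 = 9*a^3 + a^2*(-18*w - 28) + a*(92*w - 87) - 10*w + 10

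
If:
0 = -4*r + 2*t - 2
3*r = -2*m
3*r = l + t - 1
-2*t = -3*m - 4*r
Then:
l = -4/9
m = 2/3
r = -4/9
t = 1/9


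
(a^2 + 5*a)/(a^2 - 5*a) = (a + 5)/(a - 5)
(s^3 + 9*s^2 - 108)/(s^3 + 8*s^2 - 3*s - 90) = (s + 6)/(s + 5)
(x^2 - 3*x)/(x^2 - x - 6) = x/(x + 2)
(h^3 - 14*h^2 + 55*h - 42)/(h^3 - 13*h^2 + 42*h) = (h - 1)/h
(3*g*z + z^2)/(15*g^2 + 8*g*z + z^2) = z/(5*g + z)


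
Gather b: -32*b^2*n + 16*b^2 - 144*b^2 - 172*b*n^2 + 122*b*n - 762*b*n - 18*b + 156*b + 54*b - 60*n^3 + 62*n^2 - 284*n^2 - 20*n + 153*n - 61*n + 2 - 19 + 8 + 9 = b^2*(-32*n - 128) + b*(-172*n^2 - 640*n + 192) - 60*n^3 - 222*n^2 + 72*n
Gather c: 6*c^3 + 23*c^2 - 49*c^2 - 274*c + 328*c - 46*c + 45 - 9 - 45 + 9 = 6*c^3 - 26*c^2 + 8*c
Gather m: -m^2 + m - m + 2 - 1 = 1 - m^2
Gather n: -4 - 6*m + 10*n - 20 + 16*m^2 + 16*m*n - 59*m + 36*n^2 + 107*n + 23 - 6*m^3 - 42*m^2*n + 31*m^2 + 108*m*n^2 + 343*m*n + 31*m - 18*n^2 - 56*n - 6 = -6*m^3 + 47*m^2 - 34*m + n^2*(108*m + 18) + n*(-42*m^2 + 359*m + 61) - 7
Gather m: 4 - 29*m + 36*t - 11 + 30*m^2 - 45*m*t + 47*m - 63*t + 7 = 30*m^2 + m*(18 - 45*t) - 27*t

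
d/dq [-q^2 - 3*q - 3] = -2*q - 3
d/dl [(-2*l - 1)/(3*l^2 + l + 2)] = (-6*l^2 - 2*l + (2*l + 1)*(6*l + 1) - 4)/(3*l^2 + l + 2)^2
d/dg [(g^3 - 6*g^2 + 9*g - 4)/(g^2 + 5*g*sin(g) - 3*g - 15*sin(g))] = ((3*g^2 - 12*g + 9)*(g^2 + 5*g*sin(g) - 3*g - 15*sin(g)) + (-g^3 + 6*g^2 - 9*g + 4)*(5*g*cos(g) + 2*g + 5*sin(g) - 15*cos(g) - 3))/((g - 3)^2*(g + 5*sin(g))^2)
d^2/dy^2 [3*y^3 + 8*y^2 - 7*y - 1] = 18*y + 16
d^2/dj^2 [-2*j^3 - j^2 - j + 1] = -12*j - 2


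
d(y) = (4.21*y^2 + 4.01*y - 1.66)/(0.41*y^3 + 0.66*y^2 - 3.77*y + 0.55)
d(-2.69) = 2.41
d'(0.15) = -6337541.01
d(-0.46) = -1.10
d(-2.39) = 1.66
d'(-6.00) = -1.25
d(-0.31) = -1.41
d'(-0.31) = -2.45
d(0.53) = -1.37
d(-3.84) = 29.17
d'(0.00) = -13.40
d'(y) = (8.42*y + 4.01)/(0.41*y^3 + 0.66*y^2 - 3.77*y + 0.55) + (-1.23*y^2 - 1.32*y + 3.77)*(4.21*y^2 + 4.01*y - 1.66)/(0.41*y^3 + 0.66*y^2 - 3.77*y + 0.55)^2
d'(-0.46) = -1.84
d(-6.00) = -3.02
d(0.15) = -1313.49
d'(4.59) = -1.04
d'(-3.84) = -194.08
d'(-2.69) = -3.00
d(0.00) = -3.02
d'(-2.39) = -2.11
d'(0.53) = -3.94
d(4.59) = 2.87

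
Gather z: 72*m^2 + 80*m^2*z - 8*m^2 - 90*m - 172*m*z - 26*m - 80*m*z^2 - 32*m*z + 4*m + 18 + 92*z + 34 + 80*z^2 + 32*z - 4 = 64*m^2 - 112*m + z^2*(80 - 80*m) + z*(80*m^2 - 204*m + 124) + 48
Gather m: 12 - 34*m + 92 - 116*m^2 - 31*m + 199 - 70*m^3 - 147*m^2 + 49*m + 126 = -70*m^3 - 263*m^2 - 16*m + 429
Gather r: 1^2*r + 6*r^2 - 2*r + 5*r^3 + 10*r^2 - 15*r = 5*r^3 + 16*r^2 - 16*r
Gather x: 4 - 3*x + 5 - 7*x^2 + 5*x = -7*x^2 + 2*x + 9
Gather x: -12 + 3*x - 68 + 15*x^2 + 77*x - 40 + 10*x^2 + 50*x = 25*x^2 + 130*x - 120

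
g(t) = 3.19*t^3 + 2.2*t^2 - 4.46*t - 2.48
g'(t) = 9.57*t^2 + 4.4*t - 4.46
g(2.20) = 32.32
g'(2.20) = 51.54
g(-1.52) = -1.82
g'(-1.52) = 10.96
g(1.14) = 0.02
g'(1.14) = 12.99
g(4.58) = 329.71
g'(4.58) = 216.44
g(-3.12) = -64.03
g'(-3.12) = 74.97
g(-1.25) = 0.30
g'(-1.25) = 4.99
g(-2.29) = -19.04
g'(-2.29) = 35.65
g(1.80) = 15.22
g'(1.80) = 34.47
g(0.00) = -2.48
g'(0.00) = -4.46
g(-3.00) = -55.43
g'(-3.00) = 68.47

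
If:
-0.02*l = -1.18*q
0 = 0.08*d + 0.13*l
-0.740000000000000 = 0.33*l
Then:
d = 3.64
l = -2.24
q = -0.04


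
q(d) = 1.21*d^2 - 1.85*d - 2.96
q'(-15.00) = -38.15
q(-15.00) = 297.04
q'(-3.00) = -9.11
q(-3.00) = 13.48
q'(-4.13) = -11.84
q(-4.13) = 25.32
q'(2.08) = 3.18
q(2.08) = -1.57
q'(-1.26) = -4.90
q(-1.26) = 1.29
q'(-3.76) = -10.95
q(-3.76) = 21.10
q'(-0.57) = -3.23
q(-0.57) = -1.51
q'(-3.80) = -11.05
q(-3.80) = 21.54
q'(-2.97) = -9.04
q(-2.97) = 13.21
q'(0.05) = -1.73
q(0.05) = -3.05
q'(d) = 2.42*d - 1.85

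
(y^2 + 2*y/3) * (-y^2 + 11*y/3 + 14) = -y^4 + 3*y^3 + 148*y^2/9 + 28*y/3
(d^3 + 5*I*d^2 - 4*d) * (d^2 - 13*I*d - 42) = d^5 - 8*I*d^4 + 19*d^3 - 158*I*d^2 + 168*d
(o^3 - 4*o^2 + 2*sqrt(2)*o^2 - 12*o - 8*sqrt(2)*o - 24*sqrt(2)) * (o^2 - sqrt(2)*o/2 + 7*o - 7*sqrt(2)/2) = o^5 + 3*sqrt(2)*o^4/2 + 3*o^4 - 42*o^3 + 9*sqrt(2)*o^3/2 - 90*o^2 - 60*sqrt(2)*o^2 - 126*sqrt(2)*o + 80*o + 168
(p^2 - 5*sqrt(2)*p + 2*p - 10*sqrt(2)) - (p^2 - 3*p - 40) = -5*sqrt(2)*p + 5*p - 10*sqrt(2) + 40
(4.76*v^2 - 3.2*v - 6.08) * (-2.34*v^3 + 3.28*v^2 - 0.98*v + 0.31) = -11.1384*v^5 + 23.1008*v^4 - 0.9336*v^3 - 15.3308*v^2 + 4.9664*v - 1.8848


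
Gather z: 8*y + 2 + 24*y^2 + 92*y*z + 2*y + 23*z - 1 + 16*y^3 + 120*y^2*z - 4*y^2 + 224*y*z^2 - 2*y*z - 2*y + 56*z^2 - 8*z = 16*y^3 + 20*y^2 + 8*y + z^2*(224*y + 56) + z*(120*y^2 + 90*y + 15) + 1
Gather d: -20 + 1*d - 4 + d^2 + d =d^2 + 2*d - 24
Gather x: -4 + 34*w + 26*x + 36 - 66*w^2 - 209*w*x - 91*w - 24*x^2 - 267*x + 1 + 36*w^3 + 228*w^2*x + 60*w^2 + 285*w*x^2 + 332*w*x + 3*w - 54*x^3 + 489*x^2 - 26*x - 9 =36*w^3 - 6*w^2 - 54*w - 54*x^3 + x^2*(285*w + 465) + x*(228*w^2 + 123*w - 267) + 24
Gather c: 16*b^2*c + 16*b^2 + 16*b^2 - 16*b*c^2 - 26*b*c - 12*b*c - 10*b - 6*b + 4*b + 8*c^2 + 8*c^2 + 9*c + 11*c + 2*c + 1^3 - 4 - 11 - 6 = 32*b^2 - 12*b + c^2*(16 - 16*b) + c*(16*b^2 - 38*b + 22) - 20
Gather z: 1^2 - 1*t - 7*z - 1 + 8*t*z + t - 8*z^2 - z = -8*z^2 + z*(8*t - 8)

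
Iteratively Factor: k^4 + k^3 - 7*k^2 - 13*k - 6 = (k - 3)*(k^3 + 4*k^2 + 5*k + 2) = (k - 3)*(k + 1)*(k^2 + 3*k + 2) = (k - 3)*(k + 1)*(k + 2)*(k + 1)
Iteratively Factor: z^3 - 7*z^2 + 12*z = (z - 4)*(z^2 - 3*z) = z*(z - 4)*(z - 3)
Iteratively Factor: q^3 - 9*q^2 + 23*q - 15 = (q - 1)*(q^2 - 8*q + 15) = (q - 3)*(q - 1)*(q - 5)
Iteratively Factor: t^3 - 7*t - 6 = (t - 3)*(t^2 + 3*t + 2) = (t - 3)*(t + 1)*(t + 2)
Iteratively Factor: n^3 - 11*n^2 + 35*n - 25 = (n - 5)*(n^2 - 6*n + 5) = (n - 5)^2*(n - 1)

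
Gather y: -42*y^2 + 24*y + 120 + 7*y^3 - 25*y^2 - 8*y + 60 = 7*y^3 - 67*y^2 + 16*y + 180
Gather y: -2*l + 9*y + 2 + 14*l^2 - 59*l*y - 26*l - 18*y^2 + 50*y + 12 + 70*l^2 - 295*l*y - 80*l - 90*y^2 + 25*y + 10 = 84*l^2 - 108*l - 108*y^2 + y*(84 - 354*l) + 24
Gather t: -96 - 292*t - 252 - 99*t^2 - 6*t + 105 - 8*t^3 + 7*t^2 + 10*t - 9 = -8*t^3 - 92*t^2 - 288*t - 252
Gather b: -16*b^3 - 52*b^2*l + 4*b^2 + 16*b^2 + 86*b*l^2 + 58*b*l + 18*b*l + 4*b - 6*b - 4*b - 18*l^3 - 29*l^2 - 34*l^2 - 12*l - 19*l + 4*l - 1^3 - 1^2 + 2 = -16*b^3 + b^2*(20 - 52*l) + b*(86*l^2 + 76*l - 6) - 18*l^3 - 63*l^2 - 27*l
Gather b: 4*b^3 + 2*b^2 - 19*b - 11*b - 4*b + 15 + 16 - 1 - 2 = 4*b^3 + 2*b^2 - 34*b + 28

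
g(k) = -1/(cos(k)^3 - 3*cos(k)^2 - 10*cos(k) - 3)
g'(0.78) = 0.07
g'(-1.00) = -0.13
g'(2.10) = 4.01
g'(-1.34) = -0.37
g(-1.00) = 0.11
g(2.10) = -0.87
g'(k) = -(3*sin(k)*cos(k)^2 - 6*sin(k)*cos(k) - 10*sin(k))/(cos(k)^3 - 3*cos(k)^2 - 10*cos(k) - 3)^2 = (-3*cos(k)^2 + 6*cos(k) + 10)*sin(k)/(-cos(k)^3 + 3*cos(k)^2 + 10*cos(k) + 3)^2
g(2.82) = -0.34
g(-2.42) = -0.42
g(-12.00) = 0.08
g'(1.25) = 0.27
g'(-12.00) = 0.04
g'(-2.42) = -0.44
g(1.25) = 0.16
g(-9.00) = -0.35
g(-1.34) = 0.18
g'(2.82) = 0.06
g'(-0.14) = -0.01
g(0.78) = 0.09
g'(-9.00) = -0.10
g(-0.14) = 0.07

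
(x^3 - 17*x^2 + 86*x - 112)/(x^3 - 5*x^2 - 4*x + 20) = (x^2 - 15*x + 56)/(x^2 - 3*x - 10)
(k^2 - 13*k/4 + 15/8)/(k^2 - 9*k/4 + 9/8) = (2*k - 5)/(2*k - 3)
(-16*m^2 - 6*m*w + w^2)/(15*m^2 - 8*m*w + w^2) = (-16*m^2 - 6*m*w + w^2)/(15*m^2 - 8*m*w + w^2)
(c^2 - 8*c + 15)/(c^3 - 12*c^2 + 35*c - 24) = (c - 5)/(c^2 - 9*c + 8)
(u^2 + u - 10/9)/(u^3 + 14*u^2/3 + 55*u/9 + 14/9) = (9*u^2 + 9*u - 10)/(9*u^3 + 42*u^2 + 55*u + 14)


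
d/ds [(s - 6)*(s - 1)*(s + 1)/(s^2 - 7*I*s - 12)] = (s^4 - 14*I*s^3 + s^2*(-35 + 42*I) + 132*s + 12 + 42*I)/(s^4 - 14*I*s^3 - 73*s^2 + 168*I*s + 144)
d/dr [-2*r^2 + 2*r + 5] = 2 - 4*r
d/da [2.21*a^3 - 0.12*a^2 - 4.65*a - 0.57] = 6.63*a^2 - 0.24*a - 4.65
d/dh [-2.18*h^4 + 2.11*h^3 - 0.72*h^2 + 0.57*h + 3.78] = -8.72*h^3 + 6.33*h^2 - 1.44*h + 0.57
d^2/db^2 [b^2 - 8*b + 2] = 2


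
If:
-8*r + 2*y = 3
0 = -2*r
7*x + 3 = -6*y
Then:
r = 0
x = -12/7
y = 3/2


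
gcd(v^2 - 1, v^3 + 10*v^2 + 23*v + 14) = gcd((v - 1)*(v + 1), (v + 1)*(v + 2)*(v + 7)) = v + 1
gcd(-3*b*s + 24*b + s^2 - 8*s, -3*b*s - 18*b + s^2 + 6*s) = -3*b + s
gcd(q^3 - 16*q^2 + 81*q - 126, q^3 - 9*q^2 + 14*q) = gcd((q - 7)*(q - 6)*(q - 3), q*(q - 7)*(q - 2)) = q - 7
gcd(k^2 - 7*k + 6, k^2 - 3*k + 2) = k - 1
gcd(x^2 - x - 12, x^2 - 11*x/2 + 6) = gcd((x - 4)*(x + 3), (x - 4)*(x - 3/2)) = x - 4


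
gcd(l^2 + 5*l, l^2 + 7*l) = l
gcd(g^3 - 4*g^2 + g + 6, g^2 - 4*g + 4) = g - 2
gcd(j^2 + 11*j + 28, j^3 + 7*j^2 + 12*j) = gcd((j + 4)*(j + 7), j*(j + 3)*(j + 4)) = j + 4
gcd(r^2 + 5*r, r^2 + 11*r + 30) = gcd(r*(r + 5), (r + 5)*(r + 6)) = r + 5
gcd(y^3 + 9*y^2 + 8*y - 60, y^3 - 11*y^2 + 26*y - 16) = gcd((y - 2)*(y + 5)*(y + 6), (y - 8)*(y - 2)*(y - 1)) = y - 2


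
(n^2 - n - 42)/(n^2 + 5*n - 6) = (n - 7)/(n - 1)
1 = 1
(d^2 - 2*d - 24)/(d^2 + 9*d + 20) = (d - 6)/(d + 5)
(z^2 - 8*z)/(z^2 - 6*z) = (z - 8)/(z - 6)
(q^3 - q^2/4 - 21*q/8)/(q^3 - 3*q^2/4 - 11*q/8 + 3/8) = q*(8*q^2 - 2*q - 21)/(8*q^3 - 6*q^2 - 11*q + 3)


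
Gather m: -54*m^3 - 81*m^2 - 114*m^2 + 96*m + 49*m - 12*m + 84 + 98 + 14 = -54*m^3 - 195*m^2 + 133*m + 196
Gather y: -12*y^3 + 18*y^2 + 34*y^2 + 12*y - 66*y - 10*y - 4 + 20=-12*y^3 + 52*y^2 - 64*y + 16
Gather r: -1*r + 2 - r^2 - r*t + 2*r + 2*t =-r^2 + r*(1 - t) + 2*t + 2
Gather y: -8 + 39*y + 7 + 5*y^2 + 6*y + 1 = 5*y^2 + 45*y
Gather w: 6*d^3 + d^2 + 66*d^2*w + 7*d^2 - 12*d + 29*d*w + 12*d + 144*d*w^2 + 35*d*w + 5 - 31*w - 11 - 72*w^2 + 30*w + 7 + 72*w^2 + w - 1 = 6*d^3 + 8*d^2 + 144*d*w^2 + w*(66*d^2 + 64*d)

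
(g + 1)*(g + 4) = g^2 + 5*g + 4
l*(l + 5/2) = l^2 + 5*l/2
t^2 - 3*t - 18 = (t - 6)*(t + 3)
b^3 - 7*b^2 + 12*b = b*(b - 4)*(b - 3)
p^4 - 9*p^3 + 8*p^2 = p^2*(p - 8)*(p - 1)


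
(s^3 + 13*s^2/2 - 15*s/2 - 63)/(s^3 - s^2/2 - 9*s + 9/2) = (2*s^2 + 19*s + 42)/(2*s^2 + 5*s - 3)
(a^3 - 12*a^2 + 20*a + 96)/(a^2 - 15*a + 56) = (a^2 - 4*a - 12)/(a - 7)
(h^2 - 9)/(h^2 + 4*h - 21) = (h + 3)/(h + 7)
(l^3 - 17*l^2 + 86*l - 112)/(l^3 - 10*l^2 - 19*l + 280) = (l - 2)/(l + 5)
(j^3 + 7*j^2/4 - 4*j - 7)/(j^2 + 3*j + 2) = (4*j^2 - j - 14)/(4*(j + 1))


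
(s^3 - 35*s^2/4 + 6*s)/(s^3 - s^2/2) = (4*s^2 - 35*s + 24)/(2*s*(2*s - 1))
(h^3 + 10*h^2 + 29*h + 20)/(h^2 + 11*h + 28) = (h^2 + 6*h + 5)/(h + 7)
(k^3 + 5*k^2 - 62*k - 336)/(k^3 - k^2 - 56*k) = (k + 6)/k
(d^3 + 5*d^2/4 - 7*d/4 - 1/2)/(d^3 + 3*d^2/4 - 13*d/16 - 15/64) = 16*(d^2 + d - 2)/(16*d^2 + 8*d - 15)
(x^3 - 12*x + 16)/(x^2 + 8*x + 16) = (x^2 - 4*x + 4)/(x + 4)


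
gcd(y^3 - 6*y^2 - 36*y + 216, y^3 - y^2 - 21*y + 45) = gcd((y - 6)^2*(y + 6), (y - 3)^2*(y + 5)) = 1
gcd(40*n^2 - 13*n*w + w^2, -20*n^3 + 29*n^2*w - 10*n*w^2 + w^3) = -5*n + w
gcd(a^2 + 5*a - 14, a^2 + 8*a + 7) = a + 7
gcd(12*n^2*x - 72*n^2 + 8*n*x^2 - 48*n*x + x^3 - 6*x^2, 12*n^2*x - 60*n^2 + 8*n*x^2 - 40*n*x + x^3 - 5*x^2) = 12*n^2 + 8*n*x + x^2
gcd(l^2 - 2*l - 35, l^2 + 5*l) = l + 5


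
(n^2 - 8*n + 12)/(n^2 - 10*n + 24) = (n - 2)/(n - 4)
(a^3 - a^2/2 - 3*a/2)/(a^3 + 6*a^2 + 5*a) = (a - 3/2)/(a + 5)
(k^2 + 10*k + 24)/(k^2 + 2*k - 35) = (k^2 + 10*k + 24)/(k^2 + 2*k - 35)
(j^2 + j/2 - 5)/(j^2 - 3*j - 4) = (-j^2 - j/2 + 5)/(-j^2 + 3*j + 4)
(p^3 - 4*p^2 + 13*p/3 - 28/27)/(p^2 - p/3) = p - 11/3 + 28/(9*p)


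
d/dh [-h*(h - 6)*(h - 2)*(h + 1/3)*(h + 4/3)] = -5*h^4 + 76*h^3/3 + 8*h^2/3 - 296*h/9 - 16/3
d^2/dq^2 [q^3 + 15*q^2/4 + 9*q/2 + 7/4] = 6*q + 15/2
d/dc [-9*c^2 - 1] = -18*c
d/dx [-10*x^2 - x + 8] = -20*x - 1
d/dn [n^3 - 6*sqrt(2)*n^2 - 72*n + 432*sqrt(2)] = 3*n^2 - 12*sqrt(2)*n - 72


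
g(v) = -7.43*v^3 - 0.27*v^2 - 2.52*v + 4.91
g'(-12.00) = -3205.80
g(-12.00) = 12835.31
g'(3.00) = -204.75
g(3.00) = -205.69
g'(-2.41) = -130.68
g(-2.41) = 113.42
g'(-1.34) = -41.82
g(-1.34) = 25.68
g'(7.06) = -1117.35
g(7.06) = -2640.92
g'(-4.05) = -365.94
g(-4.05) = 504.26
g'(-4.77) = -507.11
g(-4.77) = 817.17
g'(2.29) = -120.65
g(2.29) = -91.50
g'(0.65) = -12.29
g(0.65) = 1.12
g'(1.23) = -36.91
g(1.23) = -12.42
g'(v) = -22.29*v^2 - 0.54*v - 2.52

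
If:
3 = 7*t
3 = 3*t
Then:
No Solution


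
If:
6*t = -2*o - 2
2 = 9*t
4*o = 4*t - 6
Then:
No Solution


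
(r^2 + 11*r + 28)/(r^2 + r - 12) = (r + 7)/(r - 3)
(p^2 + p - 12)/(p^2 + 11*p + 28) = (p - 3)/(p + 7)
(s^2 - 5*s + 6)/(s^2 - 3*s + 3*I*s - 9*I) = (s - 2)/(s + 3*I)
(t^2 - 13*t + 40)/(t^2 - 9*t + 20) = (t - 8)/(t - 4)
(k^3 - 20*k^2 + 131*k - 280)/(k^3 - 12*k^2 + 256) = (k^2 - 12*k + 35)/(k^2 - 4*k - 32)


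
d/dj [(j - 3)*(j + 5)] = 2*j + 2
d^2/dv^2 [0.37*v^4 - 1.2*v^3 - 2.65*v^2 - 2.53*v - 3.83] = 4.44*v^2 - 7.2*v - 5.3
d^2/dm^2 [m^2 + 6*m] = 2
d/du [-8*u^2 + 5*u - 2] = 5 - 16*u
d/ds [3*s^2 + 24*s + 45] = 6*s + 24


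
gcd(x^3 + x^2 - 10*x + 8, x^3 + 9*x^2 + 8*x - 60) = x - 2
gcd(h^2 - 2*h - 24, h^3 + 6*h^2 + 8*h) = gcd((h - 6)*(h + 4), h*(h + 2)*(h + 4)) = h + 4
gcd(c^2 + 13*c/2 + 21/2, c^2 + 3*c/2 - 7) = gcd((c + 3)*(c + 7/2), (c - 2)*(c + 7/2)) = c + 7/2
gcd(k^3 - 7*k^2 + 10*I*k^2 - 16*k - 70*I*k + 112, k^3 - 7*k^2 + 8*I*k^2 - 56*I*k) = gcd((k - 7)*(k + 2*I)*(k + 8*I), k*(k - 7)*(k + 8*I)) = k^2 + k*(-7 + 8*I) - 56*I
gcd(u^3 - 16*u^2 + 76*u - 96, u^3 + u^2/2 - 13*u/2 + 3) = u - 2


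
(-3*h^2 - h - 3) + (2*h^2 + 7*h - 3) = -h^2 + 6*h - 6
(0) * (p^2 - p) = 0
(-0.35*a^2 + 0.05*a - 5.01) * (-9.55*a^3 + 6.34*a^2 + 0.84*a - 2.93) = 3.3425*a^5 - 2.6965*a^4 + 47.8685*a^3 - 30.6959*a^2 - 4.3549*a + 14.6793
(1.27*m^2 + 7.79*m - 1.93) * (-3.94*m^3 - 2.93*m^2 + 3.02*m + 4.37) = -5.0038*m^5 - 34.4137*m^4 - 11.3851*m^3 + 34.7306*m^2 + 28.2137*m - 8.4341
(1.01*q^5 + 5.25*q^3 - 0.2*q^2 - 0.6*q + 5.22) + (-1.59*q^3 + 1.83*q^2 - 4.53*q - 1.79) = 1.01*q^5 + 3.66*q^3 + 1.63*q^2 - 5.13*q + 3.43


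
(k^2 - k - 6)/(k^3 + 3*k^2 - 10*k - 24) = 1/(k + 4)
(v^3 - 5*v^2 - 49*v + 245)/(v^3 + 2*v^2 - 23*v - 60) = (v^2 - 49)/(v^2 + 7*v + 12)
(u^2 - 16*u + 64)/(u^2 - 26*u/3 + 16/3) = 3*(u - 8)/(3*u - 2)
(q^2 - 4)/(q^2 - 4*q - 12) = (q - 2)/(q - 6)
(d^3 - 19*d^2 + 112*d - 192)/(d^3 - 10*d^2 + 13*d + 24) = (d - 8)/(d + 1)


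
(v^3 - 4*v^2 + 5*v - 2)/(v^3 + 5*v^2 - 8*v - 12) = (v^2 - 2*v + 1)/(v^2 + 7*v + 6)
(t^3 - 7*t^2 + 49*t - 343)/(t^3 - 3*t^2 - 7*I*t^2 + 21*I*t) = (t^2 + 7*t*(-1 + I) - 49*I)/(t*(t - 3))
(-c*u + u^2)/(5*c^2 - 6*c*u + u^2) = u/(-5*c + u)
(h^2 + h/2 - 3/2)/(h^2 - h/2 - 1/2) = (2*h + 3)/(2*h + 1)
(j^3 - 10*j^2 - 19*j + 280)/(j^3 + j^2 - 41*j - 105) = (j - 8)/(j + 3)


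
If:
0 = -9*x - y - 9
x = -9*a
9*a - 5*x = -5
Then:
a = -5/54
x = 5/6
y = -33/2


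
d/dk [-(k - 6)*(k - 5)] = 11 - 2*k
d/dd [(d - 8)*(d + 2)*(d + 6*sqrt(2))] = 3*d^2 - 12*d + 12*sqrt(2)*d - 36*sqrt(2) - 16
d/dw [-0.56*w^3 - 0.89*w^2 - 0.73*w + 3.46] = -1.68*w^2 - 1.78*w - 0.73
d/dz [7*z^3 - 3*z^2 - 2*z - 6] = 21*z^2 - 6*z - 2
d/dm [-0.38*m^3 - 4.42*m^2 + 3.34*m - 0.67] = -1.14*m^2 - 8.84*m + 3.34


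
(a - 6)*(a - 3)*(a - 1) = a^3 - 10*a^2 + 27*a - 18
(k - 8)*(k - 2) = k^2 - 10*k + 16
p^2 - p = p*(p - 1)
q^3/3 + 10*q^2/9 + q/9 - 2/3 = (q/3 + 1)*(q - 2/3)*(q + 1)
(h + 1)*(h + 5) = h^2 + 6*h + 5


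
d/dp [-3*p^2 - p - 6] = -6*p - 1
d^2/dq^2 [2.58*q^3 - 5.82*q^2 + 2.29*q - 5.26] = 15.48*q - 11.64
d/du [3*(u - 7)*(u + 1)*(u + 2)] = 9*u^2 - 24*u - 57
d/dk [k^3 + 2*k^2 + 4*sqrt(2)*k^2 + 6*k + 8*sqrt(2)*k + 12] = 3*k^2 + 4*k + 8*sqrt(2)*k + 6 + 8*sqrt(2)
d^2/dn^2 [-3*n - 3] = 0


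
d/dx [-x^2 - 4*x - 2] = -2*x - 4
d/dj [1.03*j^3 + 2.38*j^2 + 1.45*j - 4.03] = 3.09*j^2 + 4.76*j + 1.45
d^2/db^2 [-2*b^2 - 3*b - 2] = -4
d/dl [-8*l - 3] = -8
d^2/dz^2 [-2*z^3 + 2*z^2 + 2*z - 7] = 4 - 12*z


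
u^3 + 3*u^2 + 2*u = u*(u + 1)*(u + 2)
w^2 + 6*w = w*(w + 6)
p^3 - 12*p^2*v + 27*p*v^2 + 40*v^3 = (p - 8*v)*(p - 5*v)*(p + v)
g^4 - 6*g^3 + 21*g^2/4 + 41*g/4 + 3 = (g - 4)*(g - 3)*(g + 1/2)^2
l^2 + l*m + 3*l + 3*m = (l + 3)*(l + m)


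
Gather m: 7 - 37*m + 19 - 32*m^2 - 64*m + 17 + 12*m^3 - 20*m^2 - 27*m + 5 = 12*m^3 - 52*m^2 - 128*m + 48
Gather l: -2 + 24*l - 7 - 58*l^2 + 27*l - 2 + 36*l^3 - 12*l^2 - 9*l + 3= 36*l^3 - 70*l^2 + 42*l - 8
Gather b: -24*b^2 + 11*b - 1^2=-24*b^2 + 11*b - 1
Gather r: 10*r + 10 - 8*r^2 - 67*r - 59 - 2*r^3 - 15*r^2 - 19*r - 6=-2*r^3 - 23*r^2 - 76*r - 55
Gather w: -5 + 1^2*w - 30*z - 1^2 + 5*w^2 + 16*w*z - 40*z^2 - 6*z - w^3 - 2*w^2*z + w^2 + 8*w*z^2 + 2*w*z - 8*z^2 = -w^3 + w^2*(6 - 2*z) + w*(8*z^2 + 18*z + 1) - 48*z^2 - 36*z - 6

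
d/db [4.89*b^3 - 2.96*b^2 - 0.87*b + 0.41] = 14.67*b^2 - 5.92*b - 0.87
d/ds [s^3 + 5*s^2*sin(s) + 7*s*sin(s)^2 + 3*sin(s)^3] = 5*s^2*cos(s) + 3*s^2 + 10*s*sin(s) + 7*s*sin(2*s) + 9*sin(s)^2*cos(s) + 7*sin(s)^2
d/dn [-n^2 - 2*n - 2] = -2*n - 2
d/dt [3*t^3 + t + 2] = 9*t^2 + 1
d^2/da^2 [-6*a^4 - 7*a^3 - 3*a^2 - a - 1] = -72*a^2 - 42*a - 6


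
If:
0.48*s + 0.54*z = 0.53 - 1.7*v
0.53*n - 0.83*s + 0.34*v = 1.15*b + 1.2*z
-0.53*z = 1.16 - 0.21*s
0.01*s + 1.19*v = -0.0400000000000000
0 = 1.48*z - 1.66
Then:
No Solution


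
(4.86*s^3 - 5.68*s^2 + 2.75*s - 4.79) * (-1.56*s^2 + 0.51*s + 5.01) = -7.5816*s^5 + 11.3394*s^4 + 17.1618*s^3 - 19.5819*s^2 + 11.3346*s - 23.9979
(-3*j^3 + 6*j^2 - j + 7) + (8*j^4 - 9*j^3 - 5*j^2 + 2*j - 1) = 8*j^4 - 12*j^3 + j^2 + j + 6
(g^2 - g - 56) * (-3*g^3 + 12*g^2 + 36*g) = -3*g^5 + 15*g^4 + 192*g^3 - 708*g^2 - 2016*g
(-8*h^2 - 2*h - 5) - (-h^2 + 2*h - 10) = -7*h^2 - 4*h + 5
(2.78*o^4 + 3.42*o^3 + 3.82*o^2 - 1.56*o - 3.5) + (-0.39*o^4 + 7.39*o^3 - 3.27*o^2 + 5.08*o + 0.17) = 2.39*o^4 + 10.81*o^3 + 0.55*o^2 + 3.52*o - 3.33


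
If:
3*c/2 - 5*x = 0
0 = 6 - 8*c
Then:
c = 3/4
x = 9/40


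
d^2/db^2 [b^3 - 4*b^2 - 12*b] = 6*b - 8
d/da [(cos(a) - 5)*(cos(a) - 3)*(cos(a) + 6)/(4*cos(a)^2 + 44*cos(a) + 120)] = (sin(a)^2 - 10*cos(a) + 54)*sin(a)/(4*(cos(a) + 5)^2)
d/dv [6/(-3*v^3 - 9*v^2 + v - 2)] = 6*(9*v^2 + 18*v - 1)/(3*v^3 + 9*v^2 - v + 2)^2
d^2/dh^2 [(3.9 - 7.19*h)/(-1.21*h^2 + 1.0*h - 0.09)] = ((23.818 - 52.1994*h)*(1.21*h^2 - 1.0*h + 0.09) + (2.42*h - 1.0)*(4.84*h - 2.0)*(7.19*h - 3.9))/(1.21*h^2 - 1.0*h + 0.09)^3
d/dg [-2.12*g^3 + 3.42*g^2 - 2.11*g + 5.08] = -6.36*g^2 + 6.84*g - 2.11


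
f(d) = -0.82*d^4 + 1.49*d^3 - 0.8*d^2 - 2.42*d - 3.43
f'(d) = -3.28*d^3 + 4.47*d^2 - 1.6*d - 2.42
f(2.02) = -12.95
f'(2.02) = -14.45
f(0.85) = -5.58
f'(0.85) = -2.56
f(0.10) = -3.68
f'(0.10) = -2.54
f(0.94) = -5.81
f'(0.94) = -2.70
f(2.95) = -41.38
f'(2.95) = -52.45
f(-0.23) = -2.94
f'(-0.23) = -1.78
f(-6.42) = -1808.14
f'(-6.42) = 1060.01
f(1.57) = -8.42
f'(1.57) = -6.61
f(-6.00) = -1402.27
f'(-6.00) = 876.58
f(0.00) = -3.43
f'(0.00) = -2.42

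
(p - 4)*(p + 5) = p^2 + p - 20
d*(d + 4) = d^2 + 4*d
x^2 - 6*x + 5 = (x - 5)*(x - 1)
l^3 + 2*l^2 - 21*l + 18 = (l - 3)*(l - 1)*(l + 6)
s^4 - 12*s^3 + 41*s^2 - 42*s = s*(s - 7)*(s - 3)*(s - 2)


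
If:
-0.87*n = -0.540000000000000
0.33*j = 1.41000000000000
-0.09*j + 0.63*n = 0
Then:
No Solution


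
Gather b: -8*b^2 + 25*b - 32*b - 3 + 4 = -8*b^2 - 7*b + 1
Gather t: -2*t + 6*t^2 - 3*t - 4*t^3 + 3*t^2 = -4*t^3 + 9*t^2 - 5*t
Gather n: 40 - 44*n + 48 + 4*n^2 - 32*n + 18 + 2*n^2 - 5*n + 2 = 6*n^2 - 81*n + 108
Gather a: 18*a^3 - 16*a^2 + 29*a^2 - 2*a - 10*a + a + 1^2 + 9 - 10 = 18*a^3 + 13*a^2 - 11*a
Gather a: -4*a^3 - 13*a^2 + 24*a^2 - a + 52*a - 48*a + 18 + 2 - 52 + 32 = -4*a^3 + 11*a^2 + 3*a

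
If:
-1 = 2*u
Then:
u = -1/2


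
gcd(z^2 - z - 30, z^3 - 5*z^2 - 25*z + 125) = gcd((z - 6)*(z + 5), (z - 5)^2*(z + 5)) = z + 5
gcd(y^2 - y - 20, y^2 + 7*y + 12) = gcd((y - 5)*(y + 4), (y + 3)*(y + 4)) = y + 4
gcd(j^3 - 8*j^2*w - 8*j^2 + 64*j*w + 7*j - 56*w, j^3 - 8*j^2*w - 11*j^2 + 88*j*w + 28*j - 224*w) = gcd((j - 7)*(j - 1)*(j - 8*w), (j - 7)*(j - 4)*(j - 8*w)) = -j^2 + 8*j*w + 7*j - 56*w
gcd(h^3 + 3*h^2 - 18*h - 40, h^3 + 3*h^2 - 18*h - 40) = h^3 + 3*h^2 - 18*h - 40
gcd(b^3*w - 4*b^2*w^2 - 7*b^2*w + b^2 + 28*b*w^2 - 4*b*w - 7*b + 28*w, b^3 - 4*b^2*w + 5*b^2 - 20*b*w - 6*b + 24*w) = -b + 4*w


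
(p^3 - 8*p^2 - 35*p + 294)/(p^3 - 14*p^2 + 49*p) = (p + 6)/p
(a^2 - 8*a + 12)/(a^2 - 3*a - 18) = (a - 2)/(a + 3)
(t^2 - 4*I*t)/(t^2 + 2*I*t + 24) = t/(t + 6*I)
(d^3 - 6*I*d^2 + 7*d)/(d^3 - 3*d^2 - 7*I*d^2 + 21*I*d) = (d + I)/(d - 3)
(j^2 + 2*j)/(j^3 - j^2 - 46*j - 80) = j/(j^2 - 3*j - 40)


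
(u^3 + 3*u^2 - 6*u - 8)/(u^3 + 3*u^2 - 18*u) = (u^3 + 3*u^2 - 6*u - 8)/(u*(u^2 + 3*u - 18))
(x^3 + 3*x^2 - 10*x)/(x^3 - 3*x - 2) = x*(x + 5)/(x^2 + 2*x + 1)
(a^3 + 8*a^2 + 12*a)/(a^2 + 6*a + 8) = a*(a + 6)/(a + 4)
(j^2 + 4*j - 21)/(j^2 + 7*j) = (j - 3)/j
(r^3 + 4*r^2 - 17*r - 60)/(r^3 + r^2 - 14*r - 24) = (r + 5)/(r + 2)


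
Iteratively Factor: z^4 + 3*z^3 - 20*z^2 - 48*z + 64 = (z - 4)*(z^3 + 7*z^2 + 8*z - 16) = (z - 4)*(z - 1)*(z^2 + 8*z + 16) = (z - 4)*(z - 1)*(z + 4)*(z + 4)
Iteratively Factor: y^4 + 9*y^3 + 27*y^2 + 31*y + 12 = (y + 1)*(y^3 + 8*y^2 + 19*y + 12) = (y + 1)*(y + 3)*(y^2 + 5*y + 4) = (y + 1)*(y + 3)*(y + 4)*(y + 1)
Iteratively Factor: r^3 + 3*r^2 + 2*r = (r)*(r^2 + 3*r + 2) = r*(r + 2)*(r + 1)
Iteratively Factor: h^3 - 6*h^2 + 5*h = (h - 5)*(h^2 - h) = (h - 5)*(h - 1)*(h)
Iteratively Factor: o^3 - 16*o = (o - 4)*(o^2 + 4*o) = (o - 4)*(o + 4)*(o)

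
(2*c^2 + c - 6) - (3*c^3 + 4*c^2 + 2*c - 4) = -3*c^3 - 2*c^2 - c - 2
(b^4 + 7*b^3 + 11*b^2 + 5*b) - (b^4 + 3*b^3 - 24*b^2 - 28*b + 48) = 4*b^3 + 35*b^2 + 33*b - 48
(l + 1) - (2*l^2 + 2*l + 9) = -2*l^2 - l - 8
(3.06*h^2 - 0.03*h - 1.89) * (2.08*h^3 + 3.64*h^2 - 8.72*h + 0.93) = 6.3648*h^5 + 11.076*h^4 - 30.7236*h^3 - 3.7722*h^2 + 16.4529*h - 1.7577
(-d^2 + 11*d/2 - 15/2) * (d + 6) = -d^3 - d^2/2 + 51*d/2 - 45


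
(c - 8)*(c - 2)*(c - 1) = c^3 - 11*c^2 + 26*c - 16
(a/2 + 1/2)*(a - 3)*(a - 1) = a^3/2 - 3*a^2/2 - a/2 + 3/2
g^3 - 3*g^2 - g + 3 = (g - 3)*(g - 1)*(g + 1)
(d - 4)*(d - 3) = d^2 - 7*d + 12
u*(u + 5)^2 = u^3 + 10*u^2 + 25*u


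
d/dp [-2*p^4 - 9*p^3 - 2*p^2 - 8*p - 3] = -8*p^3 - 27*p^2 - 4*p - 8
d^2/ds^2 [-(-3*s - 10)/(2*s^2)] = 3*(s + 10)/s^4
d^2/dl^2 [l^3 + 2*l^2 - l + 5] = 6*l + 4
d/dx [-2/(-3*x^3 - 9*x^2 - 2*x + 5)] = 2*(-9*x^2 - 18*x - 2)/(3*x^3 + 9*x^2 + 2*x - 5)^2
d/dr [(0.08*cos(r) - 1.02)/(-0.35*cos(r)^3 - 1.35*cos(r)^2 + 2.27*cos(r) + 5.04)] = (-0.056*cos(r)^3 + 0.963*cos(r)^2 + 2.754*cos(r) - 2.7186)*sin(r)/(0.1225*cos(r)^6 + 0.945*cos(r)^5 + 0.2335*cos(r)^4 - 9.657*cos(r)^3 - 8.4551*cos(r)^2 + 22.8816*cos(r) + 25.4016)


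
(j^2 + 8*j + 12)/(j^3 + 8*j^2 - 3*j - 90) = (j + 2)/(j^2 + 2*j - 15)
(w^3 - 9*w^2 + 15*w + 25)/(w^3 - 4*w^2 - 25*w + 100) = (w^2 - 4*w - 5)/(w^2 + w - 20)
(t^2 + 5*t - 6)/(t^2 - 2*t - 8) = (-t^2 - 5*t + 6)/(-t^2 + 2*t + 8)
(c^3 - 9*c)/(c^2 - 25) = c*(c^2 - 9)/(c^2 - 25)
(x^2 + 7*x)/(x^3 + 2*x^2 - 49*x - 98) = x/(x^2 - 5*x - 14)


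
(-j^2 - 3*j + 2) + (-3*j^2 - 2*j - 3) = -4*j^2 - 5*j - 1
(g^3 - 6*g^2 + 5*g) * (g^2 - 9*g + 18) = g^5 - 15*g^4 + 77*g^3 - 153*g^2 + 90*g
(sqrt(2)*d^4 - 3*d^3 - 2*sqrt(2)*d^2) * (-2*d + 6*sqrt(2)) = -2*sqrt(2)*d^5 + 18*d^4 - 14*sqrt(2)*d^3 - 24*d^2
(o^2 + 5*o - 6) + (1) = o^2 + 5*o - 5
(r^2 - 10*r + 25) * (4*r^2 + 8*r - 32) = 4*r^4 - 32*r^3 - 12*r^2 + 520*r - 800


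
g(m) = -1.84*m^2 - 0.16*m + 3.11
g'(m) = -3.68*m - 0.16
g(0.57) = 2.42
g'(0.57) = -2.26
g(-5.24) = -46.57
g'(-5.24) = 19.12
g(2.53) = -9.07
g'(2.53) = -9.47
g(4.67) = -37.77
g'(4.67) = -17.35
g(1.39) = -0.67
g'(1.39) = -5.28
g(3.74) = -23.23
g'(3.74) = -13.92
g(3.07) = -14.72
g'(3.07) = -11.46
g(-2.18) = -5.29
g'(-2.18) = 7.86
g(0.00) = 3.11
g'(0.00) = -0.16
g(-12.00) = -259.93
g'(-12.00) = 44.00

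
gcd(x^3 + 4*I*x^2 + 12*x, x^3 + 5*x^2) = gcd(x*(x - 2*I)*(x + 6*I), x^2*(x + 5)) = x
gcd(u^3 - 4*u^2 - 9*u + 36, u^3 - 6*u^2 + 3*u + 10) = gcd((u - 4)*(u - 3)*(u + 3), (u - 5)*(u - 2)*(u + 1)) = 1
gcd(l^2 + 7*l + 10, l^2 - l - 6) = l + 2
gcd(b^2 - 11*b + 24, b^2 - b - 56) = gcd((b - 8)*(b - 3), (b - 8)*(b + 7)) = b - 8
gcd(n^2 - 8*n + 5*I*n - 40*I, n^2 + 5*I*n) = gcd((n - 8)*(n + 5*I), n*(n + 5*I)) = n + 5*I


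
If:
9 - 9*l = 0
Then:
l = 1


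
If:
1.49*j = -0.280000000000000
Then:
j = -0.19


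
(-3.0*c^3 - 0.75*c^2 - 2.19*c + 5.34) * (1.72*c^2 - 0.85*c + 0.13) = -5.16*c^5 + 1.26*c^4 - 3.5193*c^3 + 10.9488*c^2 - 4.8237*c + 0.6942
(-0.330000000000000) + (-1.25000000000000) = -1.58000000000000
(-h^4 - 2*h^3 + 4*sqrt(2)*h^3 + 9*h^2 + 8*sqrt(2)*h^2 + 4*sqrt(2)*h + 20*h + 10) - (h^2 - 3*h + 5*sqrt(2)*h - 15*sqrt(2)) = -h^4 - 2*h^3 + 4*sqrt(2)*h^3 + 8*h^2 + 8*sqrt(2)*h^2 - sqrt(2)*h + 23*h + 10 + 15*sqrt(2)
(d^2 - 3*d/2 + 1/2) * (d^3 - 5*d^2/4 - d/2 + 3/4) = d^5 - 11*d^4/4 + 15*d^3/8 + 7*d^2/8 - 11*d/8 + 3/8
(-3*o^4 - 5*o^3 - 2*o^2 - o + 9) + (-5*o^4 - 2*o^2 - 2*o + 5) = -8*o^4 - 5*o^3 - 4*o^2 - 3*o + 14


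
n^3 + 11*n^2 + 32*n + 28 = (n + 2)^2*(n + 7)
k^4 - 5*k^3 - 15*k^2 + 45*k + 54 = (k - 6)*(k - 3)*(k + 1)*(k + 3)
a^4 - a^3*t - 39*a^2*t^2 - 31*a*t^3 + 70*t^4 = (a - 7*t)*(a - t)*(a + 2*t)*(a + 5*t)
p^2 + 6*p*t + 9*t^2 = (p + 3*t)^2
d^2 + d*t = d*(d + t)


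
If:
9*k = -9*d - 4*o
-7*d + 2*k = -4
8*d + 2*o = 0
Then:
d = 36/49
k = 4/7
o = -144/49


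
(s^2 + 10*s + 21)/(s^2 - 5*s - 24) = (s + 7)/(s - 8)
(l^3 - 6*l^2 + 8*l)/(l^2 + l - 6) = l*(l - 4)/(l + 3)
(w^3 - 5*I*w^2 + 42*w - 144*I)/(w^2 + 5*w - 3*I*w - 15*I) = (w^2 - 2*I*w + 48)/(w + 5)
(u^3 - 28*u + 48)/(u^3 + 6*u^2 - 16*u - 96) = (u - 2)/(u + 4)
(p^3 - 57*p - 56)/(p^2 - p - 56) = p + 1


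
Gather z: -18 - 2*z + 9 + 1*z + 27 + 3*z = 2*z + 18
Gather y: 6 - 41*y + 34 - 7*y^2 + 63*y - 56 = -7*y^2 + 22*y - 16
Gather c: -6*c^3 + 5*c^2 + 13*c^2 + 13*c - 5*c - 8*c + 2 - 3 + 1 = -6*c^3 + 18*c^2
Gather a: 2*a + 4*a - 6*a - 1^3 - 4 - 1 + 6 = 0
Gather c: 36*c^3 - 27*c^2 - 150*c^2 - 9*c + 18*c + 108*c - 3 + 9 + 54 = 36*c^3 - 177*c^2 + 117*c + 60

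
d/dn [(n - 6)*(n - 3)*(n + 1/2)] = 3*n^2 - 17*n + 27/2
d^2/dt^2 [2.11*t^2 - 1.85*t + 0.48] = 4.22000000000000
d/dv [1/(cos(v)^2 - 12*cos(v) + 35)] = 2*(cos(v) - 6)*sin(v)/(cos(v)^2 - 12*cos(v) + 35)^2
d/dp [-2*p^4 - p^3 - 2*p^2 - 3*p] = -8*p^3 - 3*p^2 - 4*p - 3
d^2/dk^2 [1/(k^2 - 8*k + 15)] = 2*(-k^2 + 8*k + 4*(k - 4)^2 - 15)/(k^2 - 8*k + 15)^3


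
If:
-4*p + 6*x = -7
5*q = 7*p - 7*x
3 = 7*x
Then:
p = 67/28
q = 11/4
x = 3/7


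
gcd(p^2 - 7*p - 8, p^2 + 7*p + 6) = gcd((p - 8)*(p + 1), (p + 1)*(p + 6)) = p + 1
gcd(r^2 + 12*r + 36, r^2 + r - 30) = r + 6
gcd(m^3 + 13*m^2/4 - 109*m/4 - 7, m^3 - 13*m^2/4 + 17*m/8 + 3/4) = m + 1/4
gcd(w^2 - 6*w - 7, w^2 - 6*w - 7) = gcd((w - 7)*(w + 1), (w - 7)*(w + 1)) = w^2 - 6*w - 7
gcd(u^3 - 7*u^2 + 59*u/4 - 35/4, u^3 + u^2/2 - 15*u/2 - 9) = 1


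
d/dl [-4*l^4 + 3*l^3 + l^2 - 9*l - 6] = -16*l^3 + 9*l^2 + 2*l - 9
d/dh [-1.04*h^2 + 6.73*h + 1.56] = 6.73 - 2.08*h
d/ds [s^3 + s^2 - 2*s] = 3*s^2 + 2*s - 2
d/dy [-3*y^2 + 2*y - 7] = 2 - 6*y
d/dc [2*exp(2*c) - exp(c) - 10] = (4*exp(c) - 1)*exp(c)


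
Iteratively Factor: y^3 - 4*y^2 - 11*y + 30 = (y + 3)*(y^2 - 7*y + 10) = (y - 5)*(y + 3)*(y - 2)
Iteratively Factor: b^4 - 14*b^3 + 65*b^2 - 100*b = (b - 4)*(b^3 - 10*b^2 + 25*b) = (b - 5)*(b - 4)*(b^2 - 5*b) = b*(b - 5)*(b - 4)*(b - 5)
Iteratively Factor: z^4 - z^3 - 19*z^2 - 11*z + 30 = (z - 1)*(z^3 - 19*z - 30) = (z - 5)*(z - 1)*(z^2 + 5*z + 6) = (z - 5)*(z - 1)*(z + 2)*(z + 3)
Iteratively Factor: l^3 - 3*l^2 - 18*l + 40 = (l + 4)*(l^2 - 7*l + 10) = (l - 5)*(l + 4)*(l - 2)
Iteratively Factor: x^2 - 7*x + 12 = (x - 3)*(x - 4)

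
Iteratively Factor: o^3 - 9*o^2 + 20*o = (o)*(o^2 - 9*o + 20) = o*(o - 5)*(o - 4)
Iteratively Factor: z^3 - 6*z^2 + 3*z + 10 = (z - 5)*(z^2 - z - 2) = (z - 5)*(z + 1)*(z - 2)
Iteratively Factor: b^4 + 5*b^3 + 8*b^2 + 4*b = (b)*(b^3 + 5*b^2 + 8*b + 4) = b*(b + 1)*(b^2 + 4*b + 4) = b*(b + 1)*(b + 2)*(b + 2)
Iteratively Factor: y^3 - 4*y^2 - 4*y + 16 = (y - 2)*(y^2 - 2*y - 8) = (y - 4)*(y - 2)*(y + 2)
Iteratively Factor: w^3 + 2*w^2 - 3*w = (w)*(w^2 + 2*w - 3) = w*(w - 1)*(w + 3)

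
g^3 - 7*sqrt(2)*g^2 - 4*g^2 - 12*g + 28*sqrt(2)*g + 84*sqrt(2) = (g - 6)*(g + 2)*(g - 7*sqrt(2))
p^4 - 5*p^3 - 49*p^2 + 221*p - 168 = (p - 8)*(p - 3)*(p - 1)*(p + 7)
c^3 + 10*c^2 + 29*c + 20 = (c + 1)*(c + 4)*(c + 5)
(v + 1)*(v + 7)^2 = v^3 + 15*v^2 + 63*v + 49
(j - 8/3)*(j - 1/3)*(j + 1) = j^3 - 2*j^2 - 19*j/9 + 8/9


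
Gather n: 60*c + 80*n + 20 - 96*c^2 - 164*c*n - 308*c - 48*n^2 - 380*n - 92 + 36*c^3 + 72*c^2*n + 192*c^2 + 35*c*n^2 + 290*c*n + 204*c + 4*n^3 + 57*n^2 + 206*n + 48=36*c^3 + 96*c^2 - 44*c + 4*n^3 + n^2*(35*c + 9) + n*(72*c^2 + 126*c - 94) - 24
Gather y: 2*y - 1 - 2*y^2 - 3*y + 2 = -2*y^2 - y + 1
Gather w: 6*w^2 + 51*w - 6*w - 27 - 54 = 6*w^2 + 45*w - 81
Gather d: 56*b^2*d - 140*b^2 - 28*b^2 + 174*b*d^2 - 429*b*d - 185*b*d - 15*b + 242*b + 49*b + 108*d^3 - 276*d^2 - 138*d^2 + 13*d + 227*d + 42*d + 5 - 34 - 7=-168*b^2 + 276*b + 108*d^3 + d^2*(174*b - 414) + d*(56*b^2 - 614*b + 282) - 36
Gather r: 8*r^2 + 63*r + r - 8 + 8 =8*r^2 + 64*r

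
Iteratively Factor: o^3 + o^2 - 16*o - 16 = (o + 1)*(o^2 - 16) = (o + 1)*(o + 4)*(o - 4)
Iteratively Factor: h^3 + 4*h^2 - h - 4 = (h + 1)*(h^2 + 3*h - 4) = (h - 1)*(h + 1)*(h + 4)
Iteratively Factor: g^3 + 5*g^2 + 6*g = (g)*(g^2 + 5*g + 6) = g*(g + 3)*(g + 2)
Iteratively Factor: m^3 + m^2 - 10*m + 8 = (m - 2)*(m^2 + 3*m - 4) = (m - 2)*(m - 1)*(m + 4)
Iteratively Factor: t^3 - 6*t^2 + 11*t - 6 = (t - 1)*(t^2 - 5*t + 6) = (t - 2)*(t - 1)*(t - 3)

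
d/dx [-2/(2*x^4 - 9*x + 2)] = 2*(8*x^3 - 9)/(2*x^4 - 9*x + 2)^2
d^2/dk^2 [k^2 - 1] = 2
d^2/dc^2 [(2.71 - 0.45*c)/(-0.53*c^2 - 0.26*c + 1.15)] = ((2.6386 - 1.431*c)*(0.53*c^2 + 0.26*c - 1.15) + (0.45*c - 2.71)*(1.06*c + 0.26)*(2.12*c + 0.52))/(0.53*c^2 + 0.26*c - 1.15)^3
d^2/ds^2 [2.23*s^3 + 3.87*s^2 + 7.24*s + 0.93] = 13.38*s + 7.74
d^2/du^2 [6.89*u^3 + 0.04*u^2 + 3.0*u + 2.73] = 41.34*u + 0.08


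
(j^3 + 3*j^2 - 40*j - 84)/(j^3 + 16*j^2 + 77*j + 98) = (j - 6)/(j + 7)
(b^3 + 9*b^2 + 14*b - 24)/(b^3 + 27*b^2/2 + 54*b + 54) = 2*(b^2 + 3*b - 4)/(2*b^2 + 15*b + 18)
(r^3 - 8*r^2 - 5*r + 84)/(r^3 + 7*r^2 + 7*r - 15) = (r^2 - 11*r + 28)/(r^2 + 4*r - 5)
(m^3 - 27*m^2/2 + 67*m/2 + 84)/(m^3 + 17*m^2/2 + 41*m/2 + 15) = (m^2 - 15*m + 56)/(m^2 + 7*m + 10)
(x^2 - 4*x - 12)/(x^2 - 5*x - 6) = (x + 2)/(x + 1)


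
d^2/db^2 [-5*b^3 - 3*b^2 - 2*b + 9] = -30*b - 6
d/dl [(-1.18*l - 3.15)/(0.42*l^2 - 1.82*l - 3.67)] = (0.4956*l^2 + 2.646*l - 1.4024)/(0.1764*l^4 - 1.5288*l^3 + 0.2296*l^2 + 13.3588*l + 13.4689)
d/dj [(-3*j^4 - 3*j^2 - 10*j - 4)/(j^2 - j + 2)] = (-6*j^5 + 9*j^4 - 24*j^3 + 13*j^2 - 4*j - 24)/(j^4 - 2*j^3 + 5*j^2 - 4*j + 4)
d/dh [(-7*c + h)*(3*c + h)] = -4*c + 2*h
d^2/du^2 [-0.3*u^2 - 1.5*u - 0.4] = -0.600000000000000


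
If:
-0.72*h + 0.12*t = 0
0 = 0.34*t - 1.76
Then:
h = 0.86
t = 5.18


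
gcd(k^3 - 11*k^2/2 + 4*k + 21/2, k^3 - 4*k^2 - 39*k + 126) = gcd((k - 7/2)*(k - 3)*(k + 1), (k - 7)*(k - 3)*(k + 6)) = k - 3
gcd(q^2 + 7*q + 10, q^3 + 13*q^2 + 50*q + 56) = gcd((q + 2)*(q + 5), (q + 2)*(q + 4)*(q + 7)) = q + 2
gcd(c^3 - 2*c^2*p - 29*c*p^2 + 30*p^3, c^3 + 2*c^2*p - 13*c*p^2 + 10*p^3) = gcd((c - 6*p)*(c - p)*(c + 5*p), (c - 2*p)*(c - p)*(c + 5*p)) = -c^2 - 4*c*p + 5*p^2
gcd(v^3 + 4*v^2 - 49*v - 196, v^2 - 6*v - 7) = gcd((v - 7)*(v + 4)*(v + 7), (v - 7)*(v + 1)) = v - 7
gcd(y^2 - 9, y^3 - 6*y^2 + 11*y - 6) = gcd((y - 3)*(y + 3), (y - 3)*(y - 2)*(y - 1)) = y - 3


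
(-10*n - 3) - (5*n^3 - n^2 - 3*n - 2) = -5*n^3 + n^2 - 7*n - 1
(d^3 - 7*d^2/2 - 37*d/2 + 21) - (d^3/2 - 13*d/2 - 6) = d^3/2 - 7*d^2/2 - 12*d + 27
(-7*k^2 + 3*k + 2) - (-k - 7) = -7*k^2 + 4*k + 9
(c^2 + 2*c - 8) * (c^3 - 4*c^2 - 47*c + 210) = c^5 - 2*c^4 - 63*c^3 + 148*c^2 + 796*c - 1680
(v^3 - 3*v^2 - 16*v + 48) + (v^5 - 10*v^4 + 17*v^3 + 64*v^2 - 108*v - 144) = v^5 - 10*v^4 + 18*v^3 + 61*v^2 - 124*v - 96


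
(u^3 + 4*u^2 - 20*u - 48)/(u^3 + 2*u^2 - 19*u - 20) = (u^2 + 8*u + 12)/(u^2 + 6*u + 5)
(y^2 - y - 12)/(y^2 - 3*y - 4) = (y + 3)/(y + 1)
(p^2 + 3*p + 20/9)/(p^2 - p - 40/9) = (3*p + 4)/(3*p - 8)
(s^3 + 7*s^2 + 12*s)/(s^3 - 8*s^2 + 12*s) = (s^2 + 7*s + 12)/(s^2 - 8*s + 12)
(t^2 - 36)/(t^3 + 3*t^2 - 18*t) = (t - 6)/(t*(t - 3))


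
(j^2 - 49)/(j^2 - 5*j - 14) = (j + 7)/(j + 2)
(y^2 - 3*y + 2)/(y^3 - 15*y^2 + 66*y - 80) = (y - 1)/(y^2 - 13*y + 40)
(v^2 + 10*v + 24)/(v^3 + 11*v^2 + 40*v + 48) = (v + 6)/(v^2 + 7*v + 12)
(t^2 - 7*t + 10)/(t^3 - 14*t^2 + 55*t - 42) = (t^2 - 7*t + 10)/(t^3 - 14*t^2 + 55*t - 42)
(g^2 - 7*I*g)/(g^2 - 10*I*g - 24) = g*(-g + 7*I)/(-g^2 + 10*I*g + 24)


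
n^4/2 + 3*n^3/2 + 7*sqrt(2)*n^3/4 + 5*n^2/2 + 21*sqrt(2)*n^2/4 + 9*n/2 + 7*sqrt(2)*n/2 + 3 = (n + 2)*(n + 3*sqrt(2))*(sqrt(2)*n/2 + 1/2)*(sqrt(2)*n/2 + sqrt(2)/2)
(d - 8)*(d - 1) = d^2 - 9*d + 8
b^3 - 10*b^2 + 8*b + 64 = (b - 8)*(b - 4)*(b + 2)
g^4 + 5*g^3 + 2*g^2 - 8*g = g*(g - 1)*(g + 2)*(g + 4)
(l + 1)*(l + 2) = l^2 + 3*l + 2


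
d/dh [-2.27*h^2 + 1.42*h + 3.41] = 1.42 - 4.54*h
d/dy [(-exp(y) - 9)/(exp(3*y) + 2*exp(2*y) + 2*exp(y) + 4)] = ((exp(y) + 9)*(3*exp(2*y) + 4*exp(y) + 2) - exp(3*y) - 2*exp(2*y) - 2*exp(y) - 4)*exp(y)/(exp(3*y) + 2*exp(2*y) + 2*exp(y) + 4)^2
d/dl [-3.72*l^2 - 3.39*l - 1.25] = -7.44*l - 3.39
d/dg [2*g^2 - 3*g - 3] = 4*g - 3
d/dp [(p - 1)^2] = 2*p - 2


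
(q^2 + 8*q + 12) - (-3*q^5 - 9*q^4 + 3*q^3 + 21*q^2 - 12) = 3*q^5 + 9*q^4 - 3*q^3 - 20*q^2 + 8*q + 24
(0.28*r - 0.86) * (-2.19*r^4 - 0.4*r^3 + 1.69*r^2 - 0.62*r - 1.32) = -0.6132*r^5 + 1.7714*r^4 + 0.8172*r^3 - 1.627*r^2 + 0.1636*r + 1.1352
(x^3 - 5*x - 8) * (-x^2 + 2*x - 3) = -x^5 + 2*x^4 + 2*x^3 - 2*x^2 - x + 24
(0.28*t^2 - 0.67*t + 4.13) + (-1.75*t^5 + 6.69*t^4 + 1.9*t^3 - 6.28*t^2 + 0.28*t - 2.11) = -1.75*t^5 + 6.69*t^4 + 1.9*t^3 - 6.0*t^2 - 0.39*t + 2.02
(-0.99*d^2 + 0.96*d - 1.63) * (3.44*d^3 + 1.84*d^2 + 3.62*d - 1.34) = -3.4056*d^5 + 1.4808*d^4 - 7.4246*d^3 + 1.8026*d^2 - 7.187*d + 2.1842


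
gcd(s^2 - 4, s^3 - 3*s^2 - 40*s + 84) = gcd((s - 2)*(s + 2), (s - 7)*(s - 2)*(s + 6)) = s - 2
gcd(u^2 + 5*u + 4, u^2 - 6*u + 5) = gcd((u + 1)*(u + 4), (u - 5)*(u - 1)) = 1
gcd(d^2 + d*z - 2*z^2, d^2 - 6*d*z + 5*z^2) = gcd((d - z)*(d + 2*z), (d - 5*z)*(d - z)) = -d + z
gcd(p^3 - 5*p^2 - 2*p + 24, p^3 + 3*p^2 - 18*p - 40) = p^2 - 2*p - 8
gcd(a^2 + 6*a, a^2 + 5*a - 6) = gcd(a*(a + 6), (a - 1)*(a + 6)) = a + 6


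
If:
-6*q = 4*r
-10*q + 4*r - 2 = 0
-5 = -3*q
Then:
No Solution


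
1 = 1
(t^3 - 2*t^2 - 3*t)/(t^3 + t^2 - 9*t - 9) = t/(t + 3)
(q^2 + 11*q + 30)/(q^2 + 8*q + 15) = (q + 6)/(q + 3)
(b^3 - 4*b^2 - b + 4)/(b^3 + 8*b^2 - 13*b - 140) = (b^2 - 1)/(b^2 + 12*b + 35)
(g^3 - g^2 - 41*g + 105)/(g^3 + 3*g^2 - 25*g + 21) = (g - 5)/(g - 1)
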